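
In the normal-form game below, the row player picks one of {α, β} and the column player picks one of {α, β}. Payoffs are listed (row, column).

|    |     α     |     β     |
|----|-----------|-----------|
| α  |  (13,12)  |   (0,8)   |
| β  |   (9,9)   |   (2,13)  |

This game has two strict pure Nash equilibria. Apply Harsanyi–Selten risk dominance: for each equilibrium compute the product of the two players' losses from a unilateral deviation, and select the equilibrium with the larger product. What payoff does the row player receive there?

At both α: the row player loses 13 − 9 = 4 by deviating; the column player loses 12 − 8 = 4. Product = 4·4 = 16.
At both β: the row player loses 2 − 0 = 2 by deviating; the column player loses 13 − 9 = 4. Product = 2·4 = 8.
16 > 8, so both α is risk-dominant. The row player's payoff there is 13.

13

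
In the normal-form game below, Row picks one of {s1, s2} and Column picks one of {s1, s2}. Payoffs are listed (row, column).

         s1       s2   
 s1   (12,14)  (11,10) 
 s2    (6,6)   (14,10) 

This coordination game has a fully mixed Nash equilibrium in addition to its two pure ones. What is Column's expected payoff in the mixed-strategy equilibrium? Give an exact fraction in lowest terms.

Row mixes with probability p on s1, chosen so Column is indifferent: 14p + 6(1−p) = 10p + 10(1−p) gives p = 1/2.
Column's expected payoff is 14·1/2 + 6·1/2 = 10.

10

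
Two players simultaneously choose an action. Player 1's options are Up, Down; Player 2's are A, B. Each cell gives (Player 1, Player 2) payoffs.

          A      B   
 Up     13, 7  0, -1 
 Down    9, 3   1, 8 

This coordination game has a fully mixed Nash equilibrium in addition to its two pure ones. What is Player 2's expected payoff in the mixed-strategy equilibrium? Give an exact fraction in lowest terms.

Player 1 mixes with probability p on Up, chosen so Player 2 is indifferent: 7p + 3(1−p) = (-1)p + 8(1−p) gives p = 5/13.
Player 2's expected payoff is 7·5/13 + 3·8/13 = 59/13.

59/13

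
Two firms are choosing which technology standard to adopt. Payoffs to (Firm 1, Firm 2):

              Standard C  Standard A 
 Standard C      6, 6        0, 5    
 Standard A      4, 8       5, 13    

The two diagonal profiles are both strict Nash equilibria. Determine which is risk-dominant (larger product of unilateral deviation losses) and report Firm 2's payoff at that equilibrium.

At both Standard C: Firm 1 loses 6 − 4 = 2 by deviating; Firm 2 loses 6 − 5 = 1. Product = 2·1 = 2.
At both Standard A: Firm 1 loses 5 − 0 = 5 by deviating; Firm 2 loses 13 − 8 = 5. Product = 5·5 = 25.
25 > 2, so both Standard A is risk-dominant. Firm 2's payoff there is 13.

13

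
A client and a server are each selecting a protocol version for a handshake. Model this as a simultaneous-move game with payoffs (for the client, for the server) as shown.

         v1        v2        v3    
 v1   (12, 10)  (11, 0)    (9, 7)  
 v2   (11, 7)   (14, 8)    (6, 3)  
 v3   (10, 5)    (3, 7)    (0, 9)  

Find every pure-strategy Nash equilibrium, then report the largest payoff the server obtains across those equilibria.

10

Both v1 is a pure NE (the client: 12 ≥ 11; the server: 10 ≥ 7). The server gets 10.
Both v2 is a pure NE (the client: 14 ≥ 11; the server: 8 ≥ 7). The server gets 8.
Every other cell has a profitable deviation for at least one player. Highest of {10, 8} is 10.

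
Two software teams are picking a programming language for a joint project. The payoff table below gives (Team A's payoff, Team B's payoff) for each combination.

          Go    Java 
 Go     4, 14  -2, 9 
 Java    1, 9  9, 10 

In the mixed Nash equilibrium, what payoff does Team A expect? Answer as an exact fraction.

19/7

Team B mixes with probability q on Go, chosen so Team A is indifferent: 4q + (-2)(1−q) = 1q + 9(1−q) gives q = 11/14.
Team A's expected payoff (from either row, since indifferent) is 4·11/14 + (-2)·3/14 = 19/7.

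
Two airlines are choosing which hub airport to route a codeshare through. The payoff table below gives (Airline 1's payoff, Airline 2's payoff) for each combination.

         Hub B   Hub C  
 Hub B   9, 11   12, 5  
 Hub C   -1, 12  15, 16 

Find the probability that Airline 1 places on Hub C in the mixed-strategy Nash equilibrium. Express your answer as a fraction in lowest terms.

Airline 1's mix p on Hub B must make Airline 2 indifferent between Hub B and Hub C.
Airline 2's payoff from Hub B: 11p + 12(1−p). From Hub C: 5p + 16(1−p).
Set equal: 6p = 4(1−p) → p = 4/10 = 2/5.
Probability on Hub C is 1 − 2/5 = 3/5.

3/5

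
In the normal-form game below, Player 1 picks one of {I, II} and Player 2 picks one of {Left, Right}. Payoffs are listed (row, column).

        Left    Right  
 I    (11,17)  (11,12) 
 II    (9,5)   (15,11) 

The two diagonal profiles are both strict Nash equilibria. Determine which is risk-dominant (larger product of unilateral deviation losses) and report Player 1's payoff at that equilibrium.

15

At (I, Left): Player 1 loses 11 − 9 = 2 by deviating; Player 2 loses 17 − 12 = 5. Product = 2·5 = 10.
At (II, Right): Player 1 loses 15 − 11 = 4 by deviating; Player 2 loses 11 − 5 = 6. Product = 4·6 = 24.
24 > 10, so (II, Right) is risk-dominant. Player 1's payoff there is 15.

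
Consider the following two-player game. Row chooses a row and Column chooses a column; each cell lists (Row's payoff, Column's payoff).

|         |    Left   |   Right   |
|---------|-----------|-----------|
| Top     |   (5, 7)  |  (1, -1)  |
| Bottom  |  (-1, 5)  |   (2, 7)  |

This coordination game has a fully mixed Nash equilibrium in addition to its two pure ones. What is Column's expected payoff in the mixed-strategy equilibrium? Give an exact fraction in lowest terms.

27/5

Row mixes with probability p on Top, chosen so Column is indifferent: 7p + 5(1−p) = (-1)p + 7(1−p) gives p = 1/5.
Column's expected payoff is 7·1/5 + 5·4/5 = 27/5.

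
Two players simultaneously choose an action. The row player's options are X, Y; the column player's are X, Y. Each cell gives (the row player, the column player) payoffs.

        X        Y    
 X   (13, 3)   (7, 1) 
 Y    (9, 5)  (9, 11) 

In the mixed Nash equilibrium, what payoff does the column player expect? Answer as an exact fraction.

The row player mixes with probability p on X, chosen so the column player is indifferent: 3p + 5(1−p) = 1p + 11(1−p) gives p = 3/4.
The column player's expected payoff is 3·3/4 + 5·1/4 = 7/2.

7/2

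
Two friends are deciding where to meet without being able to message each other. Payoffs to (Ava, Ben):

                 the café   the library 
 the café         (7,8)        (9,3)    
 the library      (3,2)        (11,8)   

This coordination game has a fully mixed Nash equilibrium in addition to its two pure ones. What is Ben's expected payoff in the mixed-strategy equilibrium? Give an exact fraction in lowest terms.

Ava mixes with probability p on the café, chosen so Ben is indifferent: 8p + 2(1−p) = 3p + 8(1−p) gives p = 6/11.
Ben's expected payoff is 8·6/11 + 2·5/11 = 58/11.

58/11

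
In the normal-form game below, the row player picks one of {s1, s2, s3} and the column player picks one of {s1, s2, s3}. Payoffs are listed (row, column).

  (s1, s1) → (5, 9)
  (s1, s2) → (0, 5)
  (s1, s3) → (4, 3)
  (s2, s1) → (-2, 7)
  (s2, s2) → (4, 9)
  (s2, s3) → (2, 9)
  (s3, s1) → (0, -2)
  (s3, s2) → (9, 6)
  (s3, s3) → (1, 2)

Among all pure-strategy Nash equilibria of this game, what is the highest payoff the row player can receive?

Both s1 is a pure NE (the row player: 5 ≥ 0; the column player: 9 ≥ 5). The row player gets 5.
(s3, s2) is a pure NE (the row player: 9 ≥ 4; the column player: 6 ≥ 2). The row player gets 9.
Every other cell has a profitable deviation for at least one player. Highest of {5, 9} is 9.

9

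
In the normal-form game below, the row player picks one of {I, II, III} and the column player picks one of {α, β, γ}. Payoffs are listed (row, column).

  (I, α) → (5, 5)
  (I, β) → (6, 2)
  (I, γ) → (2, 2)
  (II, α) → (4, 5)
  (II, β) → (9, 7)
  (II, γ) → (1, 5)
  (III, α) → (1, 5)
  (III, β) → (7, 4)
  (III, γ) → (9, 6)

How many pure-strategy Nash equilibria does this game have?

(I, α): the row player gets 5 (best alternative 4); the column player gets 5 (best alternative 2). Neither deviates — NE.
(II, β): the row player gets 9 (best alternative 7); the column player gets 7 (best alternative 5). Neither deviates — NE.
(III, γ): the row player gets 9 (best alternative 2); the column player gets 6 (best alternative 5). Neither deviates — NE.
(I, β) is not a NE: the row player would switch to II (9 > 6).
No other cell survives both best-response checks, so there are 3 pure NE.

3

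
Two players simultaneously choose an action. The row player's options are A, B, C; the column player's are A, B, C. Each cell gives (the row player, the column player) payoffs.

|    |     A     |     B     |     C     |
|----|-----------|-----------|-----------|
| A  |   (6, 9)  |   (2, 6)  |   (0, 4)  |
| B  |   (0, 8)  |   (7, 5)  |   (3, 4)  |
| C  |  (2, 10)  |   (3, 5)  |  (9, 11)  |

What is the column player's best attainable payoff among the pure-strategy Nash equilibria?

11

Both A is a pure NE (the row player: 6 ≥ 2; the column player: 9 ≥ 6). The column player gets 9.
Both C is a pure NE (the row player: 9 ≥ 3; the column player: 11 ≥ 10). The column player gets 11.
Every other cell has a profitable deviation for at least one player. Highest of {9, 11} is 11.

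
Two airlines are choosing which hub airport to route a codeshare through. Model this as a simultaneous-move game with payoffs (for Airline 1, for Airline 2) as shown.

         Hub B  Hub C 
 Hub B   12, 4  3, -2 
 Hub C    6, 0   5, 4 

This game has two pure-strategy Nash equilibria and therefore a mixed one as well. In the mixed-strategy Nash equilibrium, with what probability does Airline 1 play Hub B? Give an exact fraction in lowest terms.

Airline 1's mix p on Hub B must make Airline 2 indifferent between Hub B and Hub C.
Airline 2's payoff from Hub B: 4p + 0(1−p). From Hub C: (-2)p + 4(1−p).
Set equal: 6p = 4(1−p) → p = 4/10 = 2/5.

2/5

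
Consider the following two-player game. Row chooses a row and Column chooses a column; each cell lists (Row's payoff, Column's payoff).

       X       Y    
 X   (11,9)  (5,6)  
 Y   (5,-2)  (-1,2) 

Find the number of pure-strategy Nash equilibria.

1

Both X: Row gets 11 (best alternative 5); Column gets 9 (best alternative 6). Neither deviates — NE.
Both Y is not a NE: Row would switch to X (5 > -1).
No other cell survives both best-response checks, so there is 1 pure NE.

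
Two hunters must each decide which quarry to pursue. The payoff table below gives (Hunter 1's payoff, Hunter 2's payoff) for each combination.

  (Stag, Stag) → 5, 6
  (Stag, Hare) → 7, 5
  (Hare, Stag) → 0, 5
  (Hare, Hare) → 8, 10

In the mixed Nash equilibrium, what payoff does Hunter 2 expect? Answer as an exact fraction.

35/6

Hunter 1 mixes with probability p on Stag, chosen so Hunter 2 is indifferent: 6p + 5(1−p) = 5p + 10(1−p) gives p = 5/6.
Hunter 2's expected payoff is 6·5/6 + 5·1/6 = 35/6.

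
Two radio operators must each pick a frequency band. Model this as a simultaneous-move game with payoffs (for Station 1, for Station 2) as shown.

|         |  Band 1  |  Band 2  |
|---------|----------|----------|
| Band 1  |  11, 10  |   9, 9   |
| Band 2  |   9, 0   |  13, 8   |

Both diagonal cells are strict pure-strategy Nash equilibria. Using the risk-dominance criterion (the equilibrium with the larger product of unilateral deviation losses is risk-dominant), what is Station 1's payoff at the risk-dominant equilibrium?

At both Band 1: Station 1 loses 11 − 9 = 2 by deviating; Station 2 loses 10 − 9 = 1. Product = 2·1 = 2.
At both Band 2: Station 1 loses 13 − 9 = 4 by deviating; Station 2 loses 8 − 0 = 8. Product = 4·8 = 32.
32 > 2, so both Band 2 is risk-dominant. Station 1's payoff there is 13.

13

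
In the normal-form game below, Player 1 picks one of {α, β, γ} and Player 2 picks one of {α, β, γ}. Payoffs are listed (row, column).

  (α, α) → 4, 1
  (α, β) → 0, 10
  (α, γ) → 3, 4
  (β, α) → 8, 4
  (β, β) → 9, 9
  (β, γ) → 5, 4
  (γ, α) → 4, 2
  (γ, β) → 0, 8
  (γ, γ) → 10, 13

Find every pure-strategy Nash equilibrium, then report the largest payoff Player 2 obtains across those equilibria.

13

Both β is a pure NE (Player 1: 9 ≥ 0; Player 2: 9 ≥ 4). Player 2 gets 9.
Both γ is a pure NE (Player 1: 10 ≥ 5; Player 2: 13 ≥ 8). Player 2 gets 13.
Every other cell has a profitable deviation for at least one player. Highest of {9, 13} is 13.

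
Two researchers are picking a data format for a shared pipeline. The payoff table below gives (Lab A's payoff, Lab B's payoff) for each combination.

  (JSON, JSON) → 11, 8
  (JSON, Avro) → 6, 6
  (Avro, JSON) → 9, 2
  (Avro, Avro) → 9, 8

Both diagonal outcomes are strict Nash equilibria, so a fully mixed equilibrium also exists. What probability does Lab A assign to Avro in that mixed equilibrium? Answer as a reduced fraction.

1/4

Lab A's mix p on JSON must make Lab B indifferent between JSON and Avro.
Lab B's payoff from JSON: 8p + 2(1−p). From Avro: 6p + 8(1−p).
Set equal: 2p = 6(1−p) → p = 6/8 = 3/4.
Probability on Avro is 1 − 3/4 = 1/4.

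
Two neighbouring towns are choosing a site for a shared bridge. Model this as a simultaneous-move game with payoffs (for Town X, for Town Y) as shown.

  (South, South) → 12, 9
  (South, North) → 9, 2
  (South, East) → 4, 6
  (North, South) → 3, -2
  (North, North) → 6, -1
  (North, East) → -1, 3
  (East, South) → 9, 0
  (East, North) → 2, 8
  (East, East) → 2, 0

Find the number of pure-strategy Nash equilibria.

Both South: Town X gets 12 (best alternative 9); Town Y gets 9 (best alternative 6). Neither deviates — NE.
Both North is not a NE: Town X would switch to South (9 > 6).
No other cell survives both best-response checks, so there is 1 pure NE.

1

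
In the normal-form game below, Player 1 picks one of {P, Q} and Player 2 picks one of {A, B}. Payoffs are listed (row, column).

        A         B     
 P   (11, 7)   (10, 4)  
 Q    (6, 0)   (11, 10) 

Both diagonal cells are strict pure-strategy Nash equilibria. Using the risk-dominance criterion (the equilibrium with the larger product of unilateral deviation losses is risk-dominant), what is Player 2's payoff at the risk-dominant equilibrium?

7

At (P, A): Player 1 loses 11 − 6 = 5 by deviating; Player 2 loses 7 − 4 = 3. Product = 5·3 = 15.
At (Q, B): Player 1 loses 11 − 10 = 1 by deviating; Player 2 loses 10 − 0 = 10. Product = 1·10 = 10.
15 > 10, so (P, A) is risk-dominant. Player 2's payoff there is 7.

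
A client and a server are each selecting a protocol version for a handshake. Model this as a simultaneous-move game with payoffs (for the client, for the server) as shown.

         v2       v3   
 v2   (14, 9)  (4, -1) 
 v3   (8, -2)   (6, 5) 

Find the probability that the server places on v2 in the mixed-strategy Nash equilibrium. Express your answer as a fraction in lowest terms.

The server's mix q on v2 must make the client indifferent between v2 and v3.
The client's payoff from v2: 14q + 4(1−q). From v3: 8q + 6(1−q).
Set equal: 6q = 2(1−q) → q = 2/8 = 1/4.

1/4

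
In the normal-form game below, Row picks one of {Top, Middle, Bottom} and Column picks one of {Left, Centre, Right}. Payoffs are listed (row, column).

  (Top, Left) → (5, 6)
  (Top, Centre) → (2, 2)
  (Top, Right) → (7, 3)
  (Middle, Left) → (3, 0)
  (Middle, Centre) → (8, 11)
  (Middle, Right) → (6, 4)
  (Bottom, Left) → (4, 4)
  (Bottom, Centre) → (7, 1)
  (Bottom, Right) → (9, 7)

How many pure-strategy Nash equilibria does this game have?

3

(Top, Left): Row gets 5 (best alternative 4); Column gets 6 (best alternative 3). Neither deviates — NE.
(Middle, Centre): Row gets 8 (best alternative 7); Column gets 11 (best alternative 4). Neither deviates — NE.
(Bottom, Right): Row gets 9 (best alternative 7); Column gets 7 (best alternative 4). Neither deviates — NE.
(Top, Centre) is not a NE: Row would switch to Middle (8 > 2).
No other cell survives both best-response checks, so there are 3 pure NE.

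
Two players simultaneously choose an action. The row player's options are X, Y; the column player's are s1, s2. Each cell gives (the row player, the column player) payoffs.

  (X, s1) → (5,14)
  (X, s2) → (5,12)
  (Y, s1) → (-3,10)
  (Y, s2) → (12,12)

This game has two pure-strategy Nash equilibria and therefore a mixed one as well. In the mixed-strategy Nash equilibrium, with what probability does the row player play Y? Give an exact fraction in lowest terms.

The row player's mix p on X must make the column player indifferent between s1 and s2.
The column player's payoff from s1: 14p + 10(1−p). From s2: 12p + 12(1−p).
Set equal: 2p = 2(1−p) → p = 2/4 = 1/2.
Probability on Y is 1 − 1/2 = 1/2.

1/2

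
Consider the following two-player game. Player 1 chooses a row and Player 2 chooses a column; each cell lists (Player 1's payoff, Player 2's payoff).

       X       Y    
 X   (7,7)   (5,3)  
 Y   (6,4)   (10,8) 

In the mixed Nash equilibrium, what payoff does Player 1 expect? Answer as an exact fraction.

20/3

Player 2 mixes with probability q on X, chosen so Player 1 is indifferent: 7q + 5(1−q) = 6q + 10(1−q) gives q = 5/6.
Player 1's expected payoff (from either row, since indifferent) is 7·5/6 + 5·1/6 = 20/3.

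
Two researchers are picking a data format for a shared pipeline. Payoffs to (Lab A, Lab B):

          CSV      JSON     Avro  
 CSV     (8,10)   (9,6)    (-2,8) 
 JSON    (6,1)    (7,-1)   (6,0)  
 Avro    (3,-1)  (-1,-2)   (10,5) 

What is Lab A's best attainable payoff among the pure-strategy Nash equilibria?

Both CSV is a pure NE (Lab A: 8 ≥ 6; Lab B: 10 ≥ 8). Lab A gets 8.
Both Avro is a pure NE (Lab A: 10 ≥ 6; Lab B: 5 ≥ -1). Lab A gets 10.
Every other cell has a profitable deviation for at least one player. Highest of {8, 10} is 10.

10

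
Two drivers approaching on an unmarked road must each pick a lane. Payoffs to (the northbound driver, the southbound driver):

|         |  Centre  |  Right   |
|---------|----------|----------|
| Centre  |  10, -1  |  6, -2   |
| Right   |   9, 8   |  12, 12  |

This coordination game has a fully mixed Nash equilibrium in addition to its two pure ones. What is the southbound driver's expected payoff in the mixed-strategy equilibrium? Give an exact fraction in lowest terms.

4/5

The northbound driver mixes with probability p on Centre, chosen so the southbound driver is indifferent: (-1)p + 8(1−p) = (-2)p + 12(1−p) gives p = 4/5.
The southbound driver's expected payoff is (-1)·4/5 + 8·1/5 = 4/5.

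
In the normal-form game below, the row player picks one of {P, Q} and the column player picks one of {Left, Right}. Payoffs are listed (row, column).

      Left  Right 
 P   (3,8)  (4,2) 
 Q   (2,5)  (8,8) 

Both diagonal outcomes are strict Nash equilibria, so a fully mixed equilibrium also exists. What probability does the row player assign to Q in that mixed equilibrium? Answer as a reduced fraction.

2/3

The row player's mix p on P must make the column player indifferent between Left and Right.
The column player's payoff from Left: 8p + 5(1−p). From Right: 2p + 8(1−p).
Set equal: 6p = 3(1−p) → p = 3/9 = 1/3.
Probability on Q is 1 − 1/3 = 2/3.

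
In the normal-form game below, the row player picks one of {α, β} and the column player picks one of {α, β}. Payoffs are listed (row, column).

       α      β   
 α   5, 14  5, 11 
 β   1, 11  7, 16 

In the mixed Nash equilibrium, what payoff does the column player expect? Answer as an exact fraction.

103/8

The row player mixes with probability p on α, chosen so the column player is indifferent: 14p + 11(1−p) = 11p + 16(1−p) gives p = 5/8.
The column player's expected payoff is 14·5/8 + 11·3/8 = 103/8.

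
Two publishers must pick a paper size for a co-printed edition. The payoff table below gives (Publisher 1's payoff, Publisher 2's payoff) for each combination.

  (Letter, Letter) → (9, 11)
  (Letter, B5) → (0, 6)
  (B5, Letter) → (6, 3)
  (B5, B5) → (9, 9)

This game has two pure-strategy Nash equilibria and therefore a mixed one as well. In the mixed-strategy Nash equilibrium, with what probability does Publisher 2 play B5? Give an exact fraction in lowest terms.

1/4

Publisher 2's mix q on Letter must make Publisher 1 indifferent between Letter and B5.
Publisher 1's payoff from Letter: 9q + 0(1−q). From B5: 6q + 9(1−q).
Set equal: 3q = 9(1−q) → q = 9/12 = 3/4.
Probability on B5 is 1 − 3/4 = 1/4.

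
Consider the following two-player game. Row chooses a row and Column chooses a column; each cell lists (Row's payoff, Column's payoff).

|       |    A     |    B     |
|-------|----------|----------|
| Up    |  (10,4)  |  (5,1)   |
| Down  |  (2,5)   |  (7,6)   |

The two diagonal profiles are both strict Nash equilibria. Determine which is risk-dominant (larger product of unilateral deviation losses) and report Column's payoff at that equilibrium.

At (Up, A): Row loses 10 − 2 = 8 by deviating; Column loses 4 − 1 = 3. Product = 8·3 = 24.
At (Down, B): Row loses 7 − 5 = 2 by deviating; Column loses 6 − 5 = 1. Product = 2·1 = 2.
24 > 2, so (Up, A) is risk-dominant. Column's payoff there is 4.

4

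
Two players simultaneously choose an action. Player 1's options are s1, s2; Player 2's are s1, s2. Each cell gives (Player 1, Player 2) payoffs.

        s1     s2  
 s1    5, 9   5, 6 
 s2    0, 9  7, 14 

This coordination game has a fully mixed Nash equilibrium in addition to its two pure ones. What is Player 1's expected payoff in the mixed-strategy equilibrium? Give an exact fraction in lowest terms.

5

Player 2 mixes with probability q on s1, chosen so Player 1 is indifferent: 5q + 5(1−q) = 0q + 7(1−q) gives q = 2/7.
Player 1's expected payoff (from either row, since indifferent) is 5·2/7 + 5·5/7 = 5.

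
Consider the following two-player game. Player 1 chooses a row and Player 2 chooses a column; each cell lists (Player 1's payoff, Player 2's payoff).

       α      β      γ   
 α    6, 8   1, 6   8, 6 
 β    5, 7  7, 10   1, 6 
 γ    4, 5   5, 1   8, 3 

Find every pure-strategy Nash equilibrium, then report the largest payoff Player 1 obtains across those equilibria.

Both α is a pure NE (Player 1: 6 ≥ 5; Player 2: 8 ≥ 6). Player 1 gets 6.
Both β is a pure NE (Player 1: 7 ≥ 5; Player 2: 10 ≥ 7). Player 1 gets 7.
Every other cell has a profitable deviation for at least one player. Highest of {6, 7} is 7.

7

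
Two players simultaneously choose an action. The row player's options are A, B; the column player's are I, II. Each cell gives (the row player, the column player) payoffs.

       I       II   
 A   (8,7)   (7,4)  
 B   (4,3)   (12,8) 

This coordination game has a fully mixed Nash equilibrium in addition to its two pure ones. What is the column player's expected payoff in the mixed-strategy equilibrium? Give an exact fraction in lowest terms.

11/2

The row player mixes with probability p on A, chosen so the column player is indifferent: 7p + 3(1−p) = 4p + 8(1−p) gives p = 5/8.
The column player's expected payoff is 7·5/8 + 3·3/8 = 11/2.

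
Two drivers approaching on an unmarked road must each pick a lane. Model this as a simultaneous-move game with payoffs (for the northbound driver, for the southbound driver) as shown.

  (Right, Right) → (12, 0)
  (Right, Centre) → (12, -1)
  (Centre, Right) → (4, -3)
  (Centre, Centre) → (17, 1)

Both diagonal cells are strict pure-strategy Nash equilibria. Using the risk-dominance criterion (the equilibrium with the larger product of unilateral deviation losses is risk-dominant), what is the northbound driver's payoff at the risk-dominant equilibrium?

At both Right: the northbound driver loses 12 − 4 = 8 by deviating; the southbound driver loses 0 − (-1) = 1. Product = 8·1 = 8.
At both Centre: the northbound driver loses 17 − 12 = 5 by deviating; the southbound driver loses 1 − (-3) = 4. Product = 5·4 = 20.
20 > 8, so both Centre is risk-dominant. The northbound driver's payoff there is 17.

17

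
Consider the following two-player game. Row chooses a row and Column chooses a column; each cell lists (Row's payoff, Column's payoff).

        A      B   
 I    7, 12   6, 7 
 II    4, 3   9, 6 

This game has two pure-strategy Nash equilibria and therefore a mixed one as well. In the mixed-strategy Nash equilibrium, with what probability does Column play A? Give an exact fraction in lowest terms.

Column's mix q on A must make Row indifferent between I and II.
Row's payoff from I: 7q + 6(1−q). From II: 4q + 9(1−q).
Set equal: 3q = 3(1−q) → q = 3/6 = 1/2.

1/2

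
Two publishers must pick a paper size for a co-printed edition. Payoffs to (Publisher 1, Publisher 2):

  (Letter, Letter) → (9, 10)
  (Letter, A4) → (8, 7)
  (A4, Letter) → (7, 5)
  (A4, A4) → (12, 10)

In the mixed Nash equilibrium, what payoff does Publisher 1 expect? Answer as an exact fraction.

26/3

Publisher 2 mixes with probability q on Letter, chosen so Publisher 1 is indifferent: 9q + 8(1−q) = 7q + 12(1−q) gives q = 2/3.
Publisher 1's expected payoff (from either row, since indifferent) is 9·2/3 + 8·1/3 = 26/3.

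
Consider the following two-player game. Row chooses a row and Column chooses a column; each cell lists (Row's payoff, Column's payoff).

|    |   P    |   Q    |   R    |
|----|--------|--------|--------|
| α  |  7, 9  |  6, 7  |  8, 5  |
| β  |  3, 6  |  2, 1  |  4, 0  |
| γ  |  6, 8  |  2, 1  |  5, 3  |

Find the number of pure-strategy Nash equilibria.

1

(α, P): Row gets 7 (best alternative 6); Column gets 9 (best alternative 7). Neither deviates — NE.
(β, Q) is not a NE: Row would switch to α (6 > 2).
No other cell survives both best-response checks, so there is 1 pure NE.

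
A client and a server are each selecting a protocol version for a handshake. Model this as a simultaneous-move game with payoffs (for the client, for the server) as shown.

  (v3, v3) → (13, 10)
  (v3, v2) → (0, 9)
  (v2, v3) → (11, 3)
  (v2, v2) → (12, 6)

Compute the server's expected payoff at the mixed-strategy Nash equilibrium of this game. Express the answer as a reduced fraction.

33/4

The client mixes with probability p on v3, chosen so the server is indifferent: 10p + 3(1−p) = 9p + 6(1−p) gives p = 3/4.
The server's expected payoff is 10·3/4 + 3·1/4 = 33/4.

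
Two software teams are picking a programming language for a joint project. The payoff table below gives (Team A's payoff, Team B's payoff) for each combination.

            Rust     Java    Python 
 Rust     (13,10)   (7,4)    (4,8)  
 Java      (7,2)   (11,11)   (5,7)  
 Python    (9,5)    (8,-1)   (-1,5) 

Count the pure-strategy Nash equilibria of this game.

Both Rust: Team A gets 13 (best alternative 9); Team B gets 10 (best alternative 8). Neither deviates — NE.
Both Java: Team A gets 11 (best alternative 8); Team B gets 11 (best alternative 7). Neither deviates — NE.
Both Python is not a NE: Team A would switch to Java (5 > -1).
No other cell survives both best-response checks, so there are 2 pure NE.

2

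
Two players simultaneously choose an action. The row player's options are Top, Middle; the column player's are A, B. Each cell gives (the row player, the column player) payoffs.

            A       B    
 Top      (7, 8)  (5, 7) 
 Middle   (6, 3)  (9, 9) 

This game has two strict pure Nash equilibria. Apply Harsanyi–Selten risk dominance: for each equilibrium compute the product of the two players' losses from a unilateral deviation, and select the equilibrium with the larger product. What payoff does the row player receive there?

9

At (Top, A): the row player loses 7 − 6 = 1 by deviating; the column player loses 8 − 7 = 1. Product = 1·1 = 1.
At (Middle, B): the row player loses 9 − 5 = 4 by deviating; the column player loses 9 − 3 = 6. Product = 4·6 = 24.
24 > 1, so (Middle, B) is risk-dominant. The row player's payoff there is 9.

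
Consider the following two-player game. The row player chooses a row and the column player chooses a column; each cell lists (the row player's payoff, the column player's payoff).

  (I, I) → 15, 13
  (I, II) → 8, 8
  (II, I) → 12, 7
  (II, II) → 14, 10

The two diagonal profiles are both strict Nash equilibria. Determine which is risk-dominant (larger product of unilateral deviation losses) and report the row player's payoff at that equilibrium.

At both I: the row player loses 15 − 12 = 3 by deviating; the column player loses 13 − 8 = 5. Product = 3·5 = 15.
At both II: the row player loses 14 − 8 = 6 by deviating; the column player loses 10 − 7 = 3. Product = 6·3 = 18.
18 > 15, so both II is risk-dominant. The row player's payoff there is 14.

14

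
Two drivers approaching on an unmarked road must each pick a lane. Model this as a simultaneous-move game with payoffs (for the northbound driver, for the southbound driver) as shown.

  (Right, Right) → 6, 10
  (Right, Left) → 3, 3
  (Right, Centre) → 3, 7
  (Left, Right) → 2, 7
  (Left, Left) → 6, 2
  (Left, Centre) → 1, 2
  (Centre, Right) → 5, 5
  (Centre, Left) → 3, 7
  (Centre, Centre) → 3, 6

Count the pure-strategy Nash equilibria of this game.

1

Both Right: the northbound driver gets 6 (best alternative 5); the southbound driver gets 10 (best alternative 7). Neither deviates — NE.
Both Centre is not a NE: the southbound driver would switch to Left (7 > 6).
No other cell survives both best-response checks, so there is 1 pure NE.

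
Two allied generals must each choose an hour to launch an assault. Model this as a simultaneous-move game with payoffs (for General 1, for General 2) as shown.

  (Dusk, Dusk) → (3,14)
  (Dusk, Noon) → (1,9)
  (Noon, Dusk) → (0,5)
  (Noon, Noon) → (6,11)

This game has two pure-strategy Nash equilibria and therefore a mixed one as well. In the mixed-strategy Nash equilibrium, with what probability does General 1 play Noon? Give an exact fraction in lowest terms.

5/11

General 1's mix p on Dusk must make General 2 indifferent between Dusk and Noon.
General 2's payoff from Dusk: 14p + 5(1−p). From Noon: 9p + 11(1−p).
Set equal: 5p = 6(1−p) → p = 6/11.
Probability on Noon is 1 − 6/11 = 5/11.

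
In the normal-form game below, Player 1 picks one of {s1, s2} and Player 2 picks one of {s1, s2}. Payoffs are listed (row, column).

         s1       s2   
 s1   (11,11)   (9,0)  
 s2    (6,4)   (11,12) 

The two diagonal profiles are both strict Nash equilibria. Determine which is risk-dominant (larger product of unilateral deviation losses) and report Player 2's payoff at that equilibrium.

11

At both s1: Player 1 loses 11 − 6 = 5 by deviating; Player 2 loses 11 − 0 = 11. Product = 5·11 = 55.
At both s2: Player 1 loses 11 − 9 = 2 by deviating; Player 2 loses 12 − 4 = 8. Product = 2·8 = 16.
55 > 16, so both s1 is risk-dominant. Player 2's payoff there is 11.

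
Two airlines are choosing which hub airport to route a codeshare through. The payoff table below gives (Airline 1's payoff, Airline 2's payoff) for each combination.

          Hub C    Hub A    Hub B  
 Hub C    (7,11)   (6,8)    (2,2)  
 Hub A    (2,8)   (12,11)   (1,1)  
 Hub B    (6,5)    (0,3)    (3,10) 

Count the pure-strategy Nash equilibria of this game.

3

Both Hub C: Airline 1 gets 7 (best alternative 6); Airline 2 gets 11 (best alternative 8). Neither deviates — NE.
Both Hub A: Airline 1 gets 12 (best alternative 6); Airline 2 gets 11 (best alternative 8). Neither deviates — NE.
Both Hub B: Airline 1 gets 3 (best alternative 2); Airline 2 gets 10 (best alternative 5). Neither deviates — NE.
(Hub A, Hub B) is not a NE: Airline 1 would switch to Hub B (3 > 1).
No other cell survives both best-response checks, so there are 3 pure NE.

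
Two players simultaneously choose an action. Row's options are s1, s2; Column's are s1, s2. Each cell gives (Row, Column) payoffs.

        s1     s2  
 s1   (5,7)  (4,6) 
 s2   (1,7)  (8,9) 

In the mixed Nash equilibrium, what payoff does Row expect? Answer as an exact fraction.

9/2

Column mixes with probability q on s1, chosen so Row is indifferent: 5q + 4(1−q) = 1q + 8(1−q) gives q = 1/2.
Row's expected payoff (from either row, since indifferent) is 5·1/2 + 4·1/2 = 9/2.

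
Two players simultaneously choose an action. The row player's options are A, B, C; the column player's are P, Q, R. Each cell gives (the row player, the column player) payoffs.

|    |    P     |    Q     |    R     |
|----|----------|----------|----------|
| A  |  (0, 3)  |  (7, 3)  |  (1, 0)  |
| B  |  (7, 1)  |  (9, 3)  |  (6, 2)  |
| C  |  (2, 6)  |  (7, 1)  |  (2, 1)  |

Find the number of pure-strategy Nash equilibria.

(B, Q): the row player gets 9 (best alternative 7); the column player gets 3 (best alternative 2). Neither deviates — NE.
(C, R) is not a NE: the row player would switch to B (6 > 2).
No other cell survives both best-response checks, so there is 1 pure NE.

1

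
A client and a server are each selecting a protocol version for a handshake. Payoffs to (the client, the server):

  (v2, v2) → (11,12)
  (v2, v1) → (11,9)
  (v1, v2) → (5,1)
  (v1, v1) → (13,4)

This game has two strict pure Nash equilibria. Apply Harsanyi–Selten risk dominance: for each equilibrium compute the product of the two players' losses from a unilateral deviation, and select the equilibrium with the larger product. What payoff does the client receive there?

11

At both v2: the client loses 11 − 5 = 6 by deviating; the server loses 12 − 9 = 3. Product = 6·3 = 18.
At both v1: the client loses 13 − 11 = 2 by deviating; the server loses 4 − 1 = 3. Product = 2·3 = 6.
18 > 6, so both v2 is risk-dominant. The client's payoff there is 11.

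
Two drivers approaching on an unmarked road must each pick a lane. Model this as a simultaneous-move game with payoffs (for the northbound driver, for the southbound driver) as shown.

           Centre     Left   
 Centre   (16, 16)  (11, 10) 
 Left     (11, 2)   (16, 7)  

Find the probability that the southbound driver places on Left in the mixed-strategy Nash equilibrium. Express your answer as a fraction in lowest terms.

1/2

The southbound driver's mix q on Centre must make the northbound driver indifferent between Centre and Left.
The northbound driver's payoff from Centre: 16q + 11(1−q). From Left: 11q + 16(1−q).
Set equal: 5q = 5(1−q) → q = 5/10 = 1/2.
Probability on Left is 1 − 1/2 = 1/2.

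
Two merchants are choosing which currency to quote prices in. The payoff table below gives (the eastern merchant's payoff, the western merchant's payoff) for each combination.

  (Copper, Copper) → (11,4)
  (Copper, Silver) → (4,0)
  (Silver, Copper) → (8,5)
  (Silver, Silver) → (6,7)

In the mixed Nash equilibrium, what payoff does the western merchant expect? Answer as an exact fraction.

14/3

The eastern merchant mixes with probability p on Copper, chosen so the western merchant is indifferent: 4p + 5(1−p) = 0p + 7(1−p) gives p = 1/3.
The western merchant's expected payoff is 4·1/3 + 5·2/3 = 14/3.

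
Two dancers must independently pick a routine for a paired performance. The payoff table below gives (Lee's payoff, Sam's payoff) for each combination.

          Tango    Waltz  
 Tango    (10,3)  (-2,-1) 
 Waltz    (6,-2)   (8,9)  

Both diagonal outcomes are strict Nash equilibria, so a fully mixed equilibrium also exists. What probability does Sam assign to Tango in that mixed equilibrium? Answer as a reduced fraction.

5/7

Sam's mix q on Tango must make Lee indifferent between Tango and Waltz.
Lee's payoff from Tango: 10q + (-2)(1−q). From Waltz: 6q + 8(1−q).
Set equal: 4q = 10(1−q) → q = 10/14 = 5/7.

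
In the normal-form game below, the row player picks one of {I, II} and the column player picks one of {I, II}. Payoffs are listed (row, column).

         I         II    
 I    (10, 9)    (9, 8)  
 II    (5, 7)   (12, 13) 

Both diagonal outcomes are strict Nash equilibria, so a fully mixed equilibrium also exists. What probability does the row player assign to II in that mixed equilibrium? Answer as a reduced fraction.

1/7

The row player's mix p on I must make the column player indifferent between I and II.
The column player's payoff from I: 9p + 7(1−p). From II: 8p + 13(1−p).
Set equal: 1p = 6(1−p) → p = 6/7.
Probability on II is 1 − 6/7 = 1/7.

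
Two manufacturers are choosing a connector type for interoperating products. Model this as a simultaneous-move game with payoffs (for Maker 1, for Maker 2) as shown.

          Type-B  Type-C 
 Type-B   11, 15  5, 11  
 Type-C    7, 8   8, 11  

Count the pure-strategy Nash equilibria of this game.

Both Type-B: Maker 1 gets 11 (best alternative 7); Maker 2 gets 15 (best alternative 11). Neither deviates — NE.
Both Type-C: Maker 1 gets 8 (best alternative 5); Maker 2 gets 11 (best alternative 8). Neither deviates — NE.
(Type-B, Type-C) is not a NE: Maker 1 would switch to Type-C (8 > 5).
No other cell survives both best-response checks, so there are 2 pure NE.

2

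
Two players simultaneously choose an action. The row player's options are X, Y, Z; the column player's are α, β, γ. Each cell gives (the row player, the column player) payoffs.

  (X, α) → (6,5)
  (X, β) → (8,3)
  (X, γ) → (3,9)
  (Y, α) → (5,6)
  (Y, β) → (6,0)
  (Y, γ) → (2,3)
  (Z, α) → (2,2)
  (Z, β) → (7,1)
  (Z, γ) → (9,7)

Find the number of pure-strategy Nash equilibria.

1

(Z, γ): the row player gets 9 (best alternative 3); the column player gets 7 (best alternative 2). Neither deviates — NE.
(Y, β) is not a NE: the row player would switch to X (8 > 6).
No other cell survives both best-response checks, so there is 1 pure NE.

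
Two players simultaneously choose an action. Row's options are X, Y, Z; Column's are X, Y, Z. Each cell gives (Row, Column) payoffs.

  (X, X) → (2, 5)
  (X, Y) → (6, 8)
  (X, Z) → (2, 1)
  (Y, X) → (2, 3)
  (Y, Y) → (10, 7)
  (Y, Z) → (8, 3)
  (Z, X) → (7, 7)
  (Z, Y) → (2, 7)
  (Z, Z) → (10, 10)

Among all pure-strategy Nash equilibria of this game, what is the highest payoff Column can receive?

Both Y is a pure NE (Row: 10 ≥ 6; Column: 7 ≥ 3). Column gets 7.
Both Z is a pure NE (Row: 10 ≥ 8; Column: 10 ≥ 7). Column gets 10.
Every other cell has a profitable deviation for at least one player. Highest of {7, 10} is 10.

10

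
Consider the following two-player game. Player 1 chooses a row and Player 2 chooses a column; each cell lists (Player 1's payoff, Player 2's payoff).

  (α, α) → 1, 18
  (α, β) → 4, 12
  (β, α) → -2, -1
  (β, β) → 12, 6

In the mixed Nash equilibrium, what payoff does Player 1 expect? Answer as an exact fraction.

20/11

Player 2 mixes with probability q on α, chosen so Player 1 is indifferent: 1q + 4(1−q) = (-2)q + 12(1−q) gives q = 8/11.
Player 1's expected payoff (from either row, since indifferent) is 1·8/11 + 4·3/11 = 20/11.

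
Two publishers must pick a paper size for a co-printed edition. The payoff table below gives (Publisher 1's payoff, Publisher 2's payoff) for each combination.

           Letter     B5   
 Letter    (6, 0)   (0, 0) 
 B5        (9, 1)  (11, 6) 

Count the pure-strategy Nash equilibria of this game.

Both B5: Publisher 1 gets 11 (best alternative 0); Publisher 2 gets 6 (best alternative 1). Neither deviates — NE.
Both Letter is not a NE: Publisher 1 would switch to B5 (9 > 6).
No other cell survives both best-response checks, so there is 1 pure NE.

1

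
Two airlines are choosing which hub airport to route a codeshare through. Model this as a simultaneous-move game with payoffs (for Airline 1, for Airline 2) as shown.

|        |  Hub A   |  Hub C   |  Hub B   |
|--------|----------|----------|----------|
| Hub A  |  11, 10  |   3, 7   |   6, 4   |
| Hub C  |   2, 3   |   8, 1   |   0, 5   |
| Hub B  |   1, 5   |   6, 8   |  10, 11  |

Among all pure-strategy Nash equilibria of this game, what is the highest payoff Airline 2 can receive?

Both Hub A is a pure NE (Airline 1: 11 ≥ 2; Airline 2: 10 ≥ 7). Airline 2 gets 10.
Both Hub B is a pure NE (Airline 1: 10 ≥ 6; Airline 2: 11 ≥ 8). Airline 2 gets 11.
Every other cell has a profitable deviation for at least one player. Highest of {10, 11} is 11.

11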